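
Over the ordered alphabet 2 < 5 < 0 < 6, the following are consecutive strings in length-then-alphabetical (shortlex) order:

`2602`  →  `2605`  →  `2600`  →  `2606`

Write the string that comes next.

2662

Treat 2606 as a base-4 numeral over the given alphabet and add one, carrying through any trailing 6's.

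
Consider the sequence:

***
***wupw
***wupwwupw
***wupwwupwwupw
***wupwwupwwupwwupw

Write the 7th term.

The strings grow by a fixed suffix wupw each time.
From ***wupwwupwwupwwupw, 2 further steps: ***wupwwupwwupwwupw → ***wupwwupwwupwwupwwupw → (answer).

***wupwwupwwupwwupwwupwwupw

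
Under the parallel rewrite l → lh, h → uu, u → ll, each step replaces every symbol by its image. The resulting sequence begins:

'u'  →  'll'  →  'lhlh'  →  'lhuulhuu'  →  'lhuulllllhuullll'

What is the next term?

lhuulllllhlhlhlhlhuulllllhlhlhlh

Applying the rule to each of the 16 symbols of lhuulllllhuullll gives the pieces lh uu ll ll lh lh lh lh lh uu ll ll lh lh lh lh, which concatenate to the answer.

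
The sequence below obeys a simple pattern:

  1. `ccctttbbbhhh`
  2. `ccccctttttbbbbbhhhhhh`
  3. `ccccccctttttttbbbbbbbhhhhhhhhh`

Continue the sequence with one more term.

Each string has the form c^{2n+1} t^{2n+1} b^{2n+1} h^{3n} (n = 1, 2, …).
For the next term, n = 4, so the run lengths are 9, 9, 9, 12.

ccccccccctttttttttbbbbbbbbbhhhhhhhhhhhh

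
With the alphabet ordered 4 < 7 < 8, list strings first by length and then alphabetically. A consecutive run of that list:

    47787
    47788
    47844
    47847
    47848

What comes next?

47874

Find the rightmost character of 47848 below 8, bump it to the next letter, and reset everything to its right to 4.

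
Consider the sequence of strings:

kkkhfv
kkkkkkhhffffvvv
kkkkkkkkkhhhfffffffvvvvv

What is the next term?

Term n consists of 3n k's, followed by n h's, followed by 3n-2 f's, followed by 2n-1 v's (n = 1, 2, …).
At n = 4 the blocks have lengths 12, 4, 10, 7.

kkkkkkkkkkkkhhhhffffffffffvvvvvvv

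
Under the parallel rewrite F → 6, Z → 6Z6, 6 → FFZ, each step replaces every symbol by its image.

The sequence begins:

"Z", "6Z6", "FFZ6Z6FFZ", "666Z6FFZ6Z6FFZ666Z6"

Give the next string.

FFZFFZFFZ6Z6FFZ666Z6FFZ6Z6FFZ666Z6FFZFFZFFZ6Z6FFZ

Applying the rule to each of the 19 symbols of 666Z6FFZ6Z6FFZ666Z6 gives the pieces FFZ FFZ FFZ 6Z6 FFZ 6 6 6Z6 FFZ 6Z6 FFZ 6 6 6Z6 FFZ FFZ FFZ 6Z6 FFZ, which concatenate to the answer.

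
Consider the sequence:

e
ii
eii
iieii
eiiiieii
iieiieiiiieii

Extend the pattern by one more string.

eiiiieiiiieiieiiiieii

Each term (from the third on) is the two preceding terms concatenated in order: term 3 = e·ii = eii.
The next term joins eiiiieii and iieiieiiiieii.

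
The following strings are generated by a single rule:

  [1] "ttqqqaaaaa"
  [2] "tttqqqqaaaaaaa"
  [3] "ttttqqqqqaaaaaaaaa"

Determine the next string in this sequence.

tttttqqqqqqaaaaaaaaaaa

Term n consists of n t's, followed by n+1 q's, followed by 2n+1 a's, where the shown terms are n = 2, 3, 4.
Setting n = 5 gives 5, 6, 11 characters in each block.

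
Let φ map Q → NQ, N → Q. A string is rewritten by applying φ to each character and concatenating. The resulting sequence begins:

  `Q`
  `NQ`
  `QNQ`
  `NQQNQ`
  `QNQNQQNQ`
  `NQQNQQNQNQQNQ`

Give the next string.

Rewriting the 13 symbols of NQQNQQNQNQQNQ one by one yields Q NQ NQ Q NQ NQ Q NQ Q NQ NQ Q NQ; concatenated:

QNQNQQNQNQQNQQNQNQQNQ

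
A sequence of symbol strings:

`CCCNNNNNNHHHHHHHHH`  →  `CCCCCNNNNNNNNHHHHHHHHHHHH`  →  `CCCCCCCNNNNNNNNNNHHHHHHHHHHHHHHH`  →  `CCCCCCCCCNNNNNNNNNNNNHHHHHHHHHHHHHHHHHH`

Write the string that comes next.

CCCCCCCCCCCNNNNNNNNNNNNNNHHHHHHHHHHHHHHHHHHHHH

Term n consists of 2n-1 C's, followed by 2n+2 N's, followed by 3n+3 H's, where the shown terms are n = 2, 3, 4, 5.
For the next term, n = 6, so the run lengths are 11, 14, 21.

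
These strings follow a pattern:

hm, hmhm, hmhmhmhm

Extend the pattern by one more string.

Every step duplicates the string.
So the next term is two copies of hmhmhmhm.

hmhmhmhmhmhmhmhm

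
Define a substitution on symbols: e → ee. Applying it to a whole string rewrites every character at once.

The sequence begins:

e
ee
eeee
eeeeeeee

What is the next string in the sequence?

eeeeeeeeeeeeeeee

Expanding eeeeeeee: e→ee, e→ee, e→ee, e→ee, e→ee, e→ee, e→ee, e→ee. Concatenated: ee ee ee ee ee ee ee ee.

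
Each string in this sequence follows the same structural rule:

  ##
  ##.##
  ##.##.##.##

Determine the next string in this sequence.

Each string is two copies of the previous one joined by '.'.
So the next term is two copies of ##.##.##.## with '.' between the halves.

##.##.##.##.##.##.##.##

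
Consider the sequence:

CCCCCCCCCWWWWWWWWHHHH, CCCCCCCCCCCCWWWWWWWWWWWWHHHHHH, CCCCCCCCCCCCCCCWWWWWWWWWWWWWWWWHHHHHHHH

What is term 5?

Reading off run lengths: C runs 9, 12, 15; W runs 8, 12, 16; H runs 4, 6, 8 — each is linear in n, where the shown terms are n = 2, 3, 4.
At n = 6 the blocks have lengths 21, 24, 12.

CCCCCCCCCCCCCCCCCCCCCWWWWWWWWWWWWWWWWWWWWWWWWHHHHHHHHHHHH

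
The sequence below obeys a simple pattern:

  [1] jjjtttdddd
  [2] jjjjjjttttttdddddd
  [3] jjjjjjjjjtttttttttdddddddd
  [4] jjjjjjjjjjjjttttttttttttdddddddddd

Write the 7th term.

The n-th term is 3n j's then 3n t's then 2n+2 d's (n = 1, 2, …).
At n = 7 the blocks have lengths 21, 21, 16.

jjjjjjjjjjjjjjjjjjjjjtttttttttttttttttttttdddddddddddddddd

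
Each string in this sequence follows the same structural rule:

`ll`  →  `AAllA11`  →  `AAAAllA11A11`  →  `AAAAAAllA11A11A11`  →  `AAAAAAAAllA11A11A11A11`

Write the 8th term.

Each term wraps the previous one in AA on the left and A11 on the right.
From AAAAAAAAllA11A11A11A11, 3 further steps: AAAAAAAAllA11A11A11A11 → AAAAAAAAAAllA11A11A11A11A11 → AAAAAAAAAAAAllA11A11A11A11A11A11 → (answer).

AAAAAAAAAAAAAAllA11A11A11A11A11A11A11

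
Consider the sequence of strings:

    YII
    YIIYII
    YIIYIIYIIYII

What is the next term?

s(k+1) = s(k)·s(k) — each term doubles the last.
Doubling YIIYIIYIIYII:

YIIYIIYIIYIIYIIYIIYIIYII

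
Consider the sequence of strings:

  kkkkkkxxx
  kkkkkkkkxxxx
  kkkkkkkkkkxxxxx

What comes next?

kkkkkkkkkkkkxxxxxx

The n-th term is 2n k's then n x's, where the shown terms are n = 3, 4, 5.
Setting n = 6 gives 12, 6 characters in each block.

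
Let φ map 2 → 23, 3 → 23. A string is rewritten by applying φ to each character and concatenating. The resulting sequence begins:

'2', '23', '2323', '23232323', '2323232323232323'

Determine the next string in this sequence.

Rewriting the 16 symbols of 2323232323232323 one by one yields 23 23 23 23 23 23 23 23 23 23 23 23 23 23 23 23; concatenated:

23232323232323232323232323232323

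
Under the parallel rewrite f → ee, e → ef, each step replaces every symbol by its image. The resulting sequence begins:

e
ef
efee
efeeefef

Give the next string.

efeeefefefeeefee

Expanding efeeefef: e→ef, f→ee, e→ef, e→ef, e→ef, f→ee, e→ef, f→ee. Concatenated: ef ee ef ef ef ee ef ee.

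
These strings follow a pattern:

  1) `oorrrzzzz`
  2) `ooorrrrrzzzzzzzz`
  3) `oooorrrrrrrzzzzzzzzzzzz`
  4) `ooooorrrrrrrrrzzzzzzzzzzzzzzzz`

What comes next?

oooooorrrrrrrrrrrzzzzzzzzzzzzzzzzzzzz

Reading off run lengths: o runs 2, 3, 4, 5; r runs 3, 5, 7, 9; z runs 4, 8, 12, 16 — each is linear in n (n = 1, 2, …).
Setting n = 5 gives 6, 11, 20 characters in each block.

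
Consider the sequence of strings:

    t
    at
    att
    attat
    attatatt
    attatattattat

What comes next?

This is a Fibonacci-style word recurrence s(k) = s(k−1)·s(k−2): e.g. at·t = att.
So term 7 is attatattattat·attatatt.

attatattattatattatatt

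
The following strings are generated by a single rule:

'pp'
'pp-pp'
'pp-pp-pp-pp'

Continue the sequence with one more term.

pp-pp-pp-pp-pp-pp-pp-pp

Each string is two copies of the previous one joined by '-'.
One more doubling of pp-pp-pp-pp gives the answer.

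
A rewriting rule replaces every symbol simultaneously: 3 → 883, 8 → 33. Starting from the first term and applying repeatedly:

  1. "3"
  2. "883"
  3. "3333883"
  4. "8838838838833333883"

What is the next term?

Rewriting the 19 symbols of 8838838838833333883 one by one yields 33 33 883 33 33 883 33 33 883 33 33 883 883 883 883 883 33 33 883; concatenated:

33338833333883333388333338838838838838833333883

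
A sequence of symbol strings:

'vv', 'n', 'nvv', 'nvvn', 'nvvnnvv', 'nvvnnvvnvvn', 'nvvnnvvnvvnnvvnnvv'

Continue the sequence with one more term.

From term 3 onward, concatenate the last term with the second-to-last: n·vv = nvv, nvv·n = nvvn, …
The next term joins nvvnnvvnvvnnvvnnvv and nvvnnvvnvvn.

nvvnnvvnvvnnvvnnvvnvvnnvvnvvn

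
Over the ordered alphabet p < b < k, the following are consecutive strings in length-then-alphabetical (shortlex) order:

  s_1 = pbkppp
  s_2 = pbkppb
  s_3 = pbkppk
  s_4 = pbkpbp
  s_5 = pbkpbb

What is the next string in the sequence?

pbkpbk

Treat pbkpbb as a base-3 numeral over the given alphabet and add one, carrying through any trailing k's.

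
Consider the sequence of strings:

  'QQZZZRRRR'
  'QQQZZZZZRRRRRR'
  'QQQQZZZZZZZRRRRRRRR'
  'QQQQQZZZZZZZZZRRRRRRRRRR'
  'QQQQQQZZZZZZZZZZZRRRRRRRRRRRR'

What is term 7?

QQQQQQQQZZZZZZZZZZZZZZZRRRRRRRRRRRRRRRR

Each string has the form Q^{n+1} Z^{2n+1} R^{2n+2} (n = 1, 2, …).
Setting n = 7 gives 8, 15, 16 characters in each block.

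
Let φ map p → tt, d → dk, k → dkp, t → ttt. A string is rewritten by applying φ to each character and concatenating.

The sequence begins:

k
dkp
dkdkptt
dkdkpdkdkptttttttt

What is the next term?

dkdkpdkdkpttdkdkpdkdkptttttttttttttttttttttttttt

Replace each of the 18 characters of dkdkpdkdkptttttttt in place — dk dkp dk dkp tt dk dkp dk dkp tt ttt ttt ttt ttt ttt ttt ttt ttt — and concatenate.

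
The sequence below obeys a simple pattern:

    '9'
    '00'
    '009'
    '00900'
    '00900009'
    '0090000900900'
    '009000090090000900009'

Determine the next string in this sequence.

This is a Fibonacci-style word recurrence s(k) = s(k−1)·s(k−2): e.g. 00·9 = 009.
Continuing: 009000090090000900009 · 0090000900900 gives term 8.

0090000900900009000090090000900900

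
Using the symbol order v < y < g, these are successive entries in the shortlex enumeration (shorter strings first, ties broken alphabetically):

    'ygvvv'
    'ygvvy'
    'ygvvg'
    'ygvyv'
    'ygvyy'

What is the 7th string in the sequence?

Advancing 2 positions from ygvyy through ygvyy → ygvyg reaches term 7.

ygvgv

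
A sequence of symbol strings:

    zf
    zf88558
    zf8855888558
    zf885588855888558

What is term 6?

zf8855888558885588855888558

Each term is the previous one with 88558 appended.
From zf885588855888558, 2 further steps: zf885588855888558 → zf88558885588855888558 → (answer).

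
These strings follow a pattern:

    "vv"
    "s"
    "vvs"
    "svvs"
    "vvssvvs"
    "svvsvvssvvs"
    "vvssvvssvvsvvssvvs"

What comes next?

Each term (from the third on) is the two preceding terms concatenated in order: term 3 = vv·s = vvs.
Continuing: svvsvvssvvs · vvssvvssvvsvvssvvs gives term 8.

svvsvvssvvsvvssvvssvvsvvssvvs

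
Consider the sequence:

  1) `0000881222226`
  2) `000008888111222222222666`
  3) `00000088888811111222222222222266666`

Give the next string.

0000000888888881111111222222222222222226666666

The n-th term is n+3 0's then 2n 8's then 2n-1 1's then 4n+1 2's then 2n-1 6's (n = 1, 2, …).
For the next term, n = 4, so the run lengths are 7, 8, 7, 17, 7.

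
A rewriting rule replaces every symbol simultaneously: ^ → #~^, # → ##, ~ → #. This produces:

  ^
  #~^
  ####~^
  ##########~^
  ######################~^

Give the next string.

Rewriting the 24 symbols of ######################~^ one by one yields ## ## ## ## ## ## ## ## ## ## ## ## ## ## ## ## ## ## ## ## ## ## # #~^; concatenated:

##############################################~^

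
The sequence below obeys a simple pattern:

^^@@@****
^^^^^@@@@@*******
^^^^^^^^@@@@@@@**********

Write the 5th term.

Term n consists of 3n-1 ^'s, followed by 2n+1 @'s, followed by 3n+1 *'s (n = 1, 2, …).
Setting n = 5 gives 14, 11, 16 characters in each block.

^^^^^^^^^^^^^^@@@@@@@@@@@****************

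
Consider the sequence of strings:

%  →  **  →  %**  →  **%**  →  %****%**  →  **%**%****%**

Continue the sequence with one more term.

This is a Fibonacci-style word recurrence s(k) = s(k−2)·s(k−1): e.g. %·** = %**.
The next term joins %****%** and **%**%****%**.

%****%****%**%****%**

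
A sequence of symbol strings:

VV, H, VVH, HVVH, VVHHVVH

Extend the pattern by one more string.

HVVHVVHHVVH

From term 3 onward, concatenate the second-to-last term with the last: VV·H = VVH, H·VVH = HVVH, …
The next term joins HVVH and VVHHVVH.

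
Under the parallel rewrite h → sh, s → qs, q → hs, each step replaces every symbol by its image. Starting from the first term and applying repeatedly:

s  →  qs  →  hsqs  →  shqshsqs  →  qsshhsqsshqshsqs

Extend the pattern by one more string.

Rewriting the 16 symbols of qsshhsqsshqshsqs one by one yields hs qs qs sh sh qs hs qs qs sh hs qs sh qs hs qs; concatenated:

hsqsqsshshqshsqsqsshhsqsshqshsqs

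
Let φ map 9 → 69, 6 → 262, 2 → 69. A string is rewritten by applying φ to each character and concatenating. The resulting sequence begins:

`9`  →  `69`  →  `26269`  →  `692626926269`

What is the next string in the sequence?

26269692626926269692626926269

Rewriting each symbol of 692626926269: 6→262, 9→69, 2→69, 6→262, 2→69, 6→262, 9→69, 2→69, 6→262, 2→69, 6→262, 9→69, which concatenates to 262 69 69 262 69 262 69 69 262 69 262 69.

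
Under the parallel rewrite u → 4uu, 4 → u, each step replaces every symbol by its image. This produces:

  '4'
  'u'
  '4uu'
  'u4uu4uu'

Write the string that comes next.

Rewriting each symbol of u4uu4uu: u→4uu, 4→u, u→4uu, u→4uu, 4→u, u→4uu, u→4uu, which concatenates to 4uu u 4uu 4uu u 4uu 4uu.

4uuu4uu4uuu4uu4uu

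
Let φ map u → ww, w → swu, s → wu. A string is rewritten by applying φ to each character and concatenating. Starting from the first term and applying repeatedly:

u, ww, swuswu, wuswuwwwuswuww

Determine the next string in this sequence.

Applying the rule to each of the 14 symbols of wuswuwwwuswuww gives the pieces swu ww wu swu ww swu swu swu ww wu swu ww swu swu, which concatenate to the answer.

swuwwwuswuwwswuswuswuwwwuswuwwswuswu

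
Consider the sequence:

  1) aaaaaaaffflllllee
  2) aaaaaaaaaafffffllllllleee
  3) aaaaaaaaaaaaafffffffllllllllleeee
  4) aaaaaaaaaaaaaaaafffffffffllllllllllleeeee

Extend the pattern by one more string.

aaaaaaaaaaaaaaaaaaafffffffffffllllllllllllleeeeee

The n-th term is 3n+1 a's then 2n-1 f's then 2n+1 l's then n e's, where the shown terms are n = 2, 3, 4, 5.
For the next term, n = 6, so the run lengths are 19, 11, 13, 6.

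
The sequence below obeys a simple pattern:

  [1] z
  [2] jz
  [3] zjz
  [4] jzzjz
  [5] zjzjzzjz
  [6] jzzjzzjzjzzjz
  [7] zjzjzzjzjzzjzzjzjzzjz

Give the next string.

Each term (from the third on) is the two preceding terms concatenated in order: term 3 = z·jz = zjz.
So term 8 is jzzjzzjzjzzjz·zjzjzzjzjzzjzzjzjzzjz.

jzzjzzjzjzzjzzjzjzzjzjzzjzzjzjzzjz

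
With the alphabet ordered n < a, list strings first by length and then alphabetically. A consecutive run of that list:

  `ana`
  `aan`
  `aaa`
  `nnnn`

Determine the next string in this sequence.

The successor of nnnn increments the rightmost position that isn't already a and resets every position after it to n.

nnna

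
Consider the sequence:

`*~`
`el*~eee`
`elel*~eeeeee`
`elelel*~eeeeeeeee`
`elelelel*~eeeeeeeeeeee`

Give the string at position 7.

elelelelelel*~eeeeeeeeeeeeeeeeee

s(k+1) = el·s(k)·eee, so each term gains el as a prefix and eee as a suffix.
From elelelel*~eeeeeeeeeeee, 2 further steps: elelelel*~eeeeeeeeeeee → elelelelel*~eeeeeeeeeeeeeee → (answer).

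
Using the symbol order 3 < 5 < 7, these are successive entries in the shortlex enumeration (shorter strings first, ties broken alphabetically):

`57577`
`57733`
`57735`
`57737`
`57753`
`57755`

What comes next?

Find the rightmost character of 57755 below 7, bump it to the next letter, and reset everything to its right to 3.

57757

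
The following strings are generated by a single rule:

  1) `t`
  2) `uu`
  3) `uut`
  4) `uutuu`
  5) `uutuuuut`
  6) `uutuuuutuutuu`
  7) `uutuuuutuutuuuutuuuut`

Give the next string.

uutuuuutuutuuuutuuuutuutuuuutuutuu

From term 3 onward, concatenate the last term with the second-to-last: uu·t = uut, uut·uu = uutuu, …
So term 8 is uutuuuutuutuuuutuuuut·uutuuuutuutuu.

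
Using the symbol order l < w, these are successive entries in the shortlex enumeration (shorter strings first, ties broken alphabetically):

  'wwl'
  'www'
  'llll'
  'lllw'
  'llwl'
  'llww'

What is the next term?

The successor of llww increments the rightmost position that isn't already w and resets every position after it to l.

lwll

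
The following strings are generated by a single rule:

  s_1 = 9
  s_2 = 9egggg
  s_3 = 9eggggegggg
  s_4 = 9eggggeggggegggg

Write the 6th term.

9eggggeggggeggggeggggegggg

Each term is the previous one with egggg appended.
From 9eggggeggggegggg, 2 further steps: 9eggggeggggegggg → 9eggggeggggeggggegggg → (answer).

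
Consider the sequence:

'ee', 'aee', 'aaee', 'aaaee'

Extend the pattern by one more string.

The strings grow by a fixed prefix a each time.
Applying this once more to aaaee:

aaaaee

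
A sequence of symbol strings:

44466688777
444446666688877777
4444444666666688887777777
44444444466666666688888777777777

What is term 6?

The n-th term is 2n+1 4's then 2n+1 6's then n+1 8's then 2n+1 7's (n = 1, 2, …).
For term 6, n = 6, so the run lengths are 13, 13, 7, 13.

4444444444444666666666666688888887777777777777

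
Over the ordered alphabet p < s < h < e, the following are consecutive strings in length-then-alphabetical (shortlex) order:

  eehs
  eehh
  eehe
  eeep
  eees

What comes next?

eeeh

Treat eees as a base-4 numeral over the given alphabet and add one, carrying through any trailing e's.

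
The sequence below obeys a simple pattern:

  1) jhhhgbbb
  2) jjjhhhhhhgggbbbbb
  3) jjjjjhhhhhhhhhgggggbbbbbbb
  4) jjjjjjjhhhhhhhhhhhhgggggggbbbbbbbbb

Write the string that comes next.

jjjjjjjjjhhhhhhhhhhhhhhhgggggggggbbbbbbbbbbb

Each string has the form j^{2n-1} h^{3n} g^{2n-1} b^{2n+1} (n = 1, 2, …).
For the next term, n = 5, so the run lengths are 9, 15, 9, 11.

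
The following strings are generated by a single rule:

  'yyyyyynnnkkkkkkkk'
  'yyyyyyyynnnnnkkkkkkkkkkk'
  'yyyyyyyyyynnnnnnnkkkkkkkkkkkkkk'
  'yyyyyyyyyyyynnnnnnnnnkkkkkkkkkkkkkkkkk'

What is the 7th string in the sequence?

Each string has the form y^{2n+2} n^{2n-1} k^{3n+2}, where the shown terms are n = 2, 3, 4, 5.
At n = 8 the blocks have lengths 18, 15, 26.

yyyyyyyyyyyyyyyyyynnnnnnnnnnnnnnnkkkkkkkkkkkkkkkkkkkkkkkkkk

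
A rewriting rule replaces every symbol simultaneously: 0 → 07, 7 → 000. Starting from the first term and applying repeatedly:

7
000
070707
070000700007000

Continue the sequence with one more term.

070000707070700007070707000070707

φ(070000700007000) expands symbol-by-symbol to 07 000 07 07 07 07 000 07 07 07 07 000 07 07 07; joining the 15 pieces gives the next term.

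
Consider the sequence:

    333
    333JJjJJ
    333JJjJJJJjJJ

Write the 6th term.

333JJjJJJJjJJJJjJJJJjJJJJjJJ

The strings grow by a fixed suffix JJjJJ each time.
From 333JJjJJJJjJJ, 3 further steps: 333JJjJJJJjJJ → 333JJjJJJJjJJJJjJJ → 333JJjJJJJjJJJJjJJJJjJJ → (answer).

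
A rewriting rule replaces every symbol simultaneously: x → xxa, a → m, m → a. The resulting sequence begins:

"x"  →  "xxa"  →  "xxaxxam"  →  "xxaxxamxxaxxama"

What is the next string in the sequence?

Replace each of the 15 characters of xxaxxamxxaxxama in place — xxa xxa m xxa xxa m a xxa xxa m xxa xxa m a m — and concatenate.

xxaxxamxxaxxamaxxaxxamxxaxxamam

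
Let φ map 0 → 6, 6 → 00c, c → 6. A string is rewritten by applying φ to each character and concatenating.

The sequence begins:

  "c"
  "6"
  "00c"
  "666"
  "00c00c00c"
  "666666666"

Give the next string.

Rewriting each symbol of 666666666: 6→00c, 6→00c, 6→00c, 6→00c, 6→00c, 6→00c, 6→00c, 6→00c, 6→00c, which concatenates to 00c 00c 00c 00c 00c 00c 00c 00c 00c.

00c00c00c00c00c00c00c00c00c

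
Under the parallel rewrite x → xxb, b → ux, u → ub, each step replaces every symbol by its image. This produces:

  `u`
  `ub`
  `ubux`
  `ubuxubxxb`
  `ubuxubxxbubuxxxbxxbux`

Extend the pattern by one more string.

φ(ubuxubxxbubuxxxbxxbux) expands symbol-by-symbol to ub ux ub xxb ub ux xxb xxb ux ub ux ub xxb xxb xxb ux xxb xxb ux ub xxb; joining the 21 pieces gives the next term.

ubuxubxxbubuxxxbxxbuxubuxubxxbxxbxxbuxxxbxxbuxubxxb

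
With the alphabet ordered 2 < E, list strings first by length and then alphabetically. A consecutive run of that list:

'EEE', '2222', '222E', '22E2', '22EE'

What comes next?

Find the rightmost character of 22EE below E, bump it to the next letter, and reset everything to its right to 2.

2E22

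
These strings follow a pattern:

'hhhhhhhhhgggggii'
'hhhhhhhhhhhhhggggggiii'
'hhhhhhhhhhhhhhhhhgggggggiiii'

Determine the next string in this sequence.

Reading off run lengths: h runs 9, 13, 17; g runs 5, 6, 7; i runs 2, 3, 4 — each is linear in n, where the shown terms are n = 2, 3, 4.
Setting n = 5 gives 21, 8, 5 characters in each block.

hhhhhhhhhhhhhhhhhhhhhggggggggiiiii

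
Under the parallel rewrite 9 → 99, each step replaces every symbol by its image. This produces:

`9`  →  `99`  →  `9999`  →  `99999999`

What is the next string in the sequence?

9999999999999999

Rewriting each symbol of 99999999: 9→99, 9→99, 9→99, 9→99, 9→99, 9→99, 9→99, 9→99, which concatenates to 99 99 99 99 99 99 99 99.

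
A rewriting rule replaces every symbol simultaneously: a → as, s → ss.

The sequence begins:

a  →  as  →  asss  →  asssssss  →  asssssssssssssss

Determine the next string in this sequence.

asssssssssssssssssssssssssssssss

φ(asssssssssssssss) expands symbol-by-symbol to as ss ss ss ss ss ss ss ss ss ss ss ss ss ss ss; joining the 16 pieces gives the next term.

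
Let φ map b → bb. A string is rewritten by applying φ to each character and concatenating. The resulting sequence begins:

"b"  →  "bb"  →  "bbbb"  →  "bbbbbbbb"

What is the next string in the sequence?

Expanding bbbbbbbb: b→bb, b→bb, b→bb, b→bb, b→bb, b→bb, b→bb, b→bb. Concatenated: bb bb bb bb bb bb bb bb.

bbbbbbbbbbbbbbbb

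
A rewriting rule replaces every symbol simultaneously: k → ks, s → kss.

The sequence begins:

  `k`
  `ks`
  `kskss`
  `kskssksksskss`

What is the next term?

Applying the rule to each of the 13 symbols of kskssksksskss gives the pieces ks kss ks kss kss ks kss ks kss kss ks kss kss, which concatenate to the answer.

ksksskskssksskskssksksskssksksskss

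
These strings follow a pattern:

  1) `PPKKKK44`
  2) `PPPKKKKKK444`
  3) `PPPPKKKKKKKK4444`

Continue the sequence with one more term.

PPPPPKKKKKKKKKK44444

Term n consists of n P's, followed by 2n K's, followed by n 4's, where the shown terms are n = 2, 3, 4.
For the next term, n = 5, so the run lengths are 5, 10, 5.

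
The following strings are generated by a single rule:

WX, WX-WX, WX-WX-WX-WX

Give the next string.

WX-WX-WX-WX-WX-WX-WX-WX

Each string is two copies of the previous one joined by '-'.
One more doubling of WX-WX-WX-WX gives the answer.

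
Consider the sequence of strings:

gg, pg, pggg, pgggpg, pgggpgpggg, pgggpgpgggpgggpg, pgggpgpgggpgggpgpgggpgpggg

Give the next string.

pgggpgpgggpgggpgpgggpgpgggpgggpgpgggpgggpg

This is a Fibonacci-style word recurrence s(k) = s(k−1)·s(k−2): e.g. pg·gg = pggg.
The next term joins pgggpgpgggpgggpgpgggpgpggg and pgggpgpgggpgggpg.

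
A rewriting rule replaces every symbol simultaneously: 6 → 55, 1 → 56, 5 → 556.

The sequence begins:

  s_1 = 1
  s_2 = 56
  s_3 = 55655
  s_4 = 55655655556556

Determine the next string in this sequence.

Rewriting the 14 symbols of 55655655556556 one by one yields 556 556 55 556 556 55 556 556 556 556 55 556 556 55; concatenated:

55655655556556555565565565565555655655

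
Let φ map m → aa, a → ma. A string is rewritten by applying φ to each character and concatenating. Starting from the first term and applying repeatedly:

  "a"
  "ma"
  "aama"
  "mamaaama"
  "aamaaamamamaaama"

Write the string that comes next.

Replace each of the 16 characters of aamaaamamamaaama in place — ma ma aa ma ma ma aa ma aa ma aa ma ma ma aa ma — and concatenate.

mamaaamamamaaamaaamaaamamamaaama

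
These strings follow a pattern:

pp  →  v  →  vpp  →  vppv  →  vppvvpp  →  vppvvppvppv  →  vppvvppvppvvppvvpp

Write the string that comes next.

vppvvppvppvvppvvppvppvvppvppv

From term 3 onward, concatenate the last term with the second-to-last: v·pp = vpp, vpp·v = vppv, …
So term 8 is vppvvppvppvvppvvpp·vppvvppvppv.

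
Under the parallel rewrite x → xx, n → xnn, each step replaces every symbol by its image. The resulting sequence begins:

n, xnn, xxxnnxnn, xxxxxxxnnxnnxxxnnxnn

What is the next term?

Replace each of the 20 characters of xxxxxxxnnxnnxxxnnxnn in place — xx xx xx xx xx xx xx xnn xnn xx xnn xnn xx xx xx xnn xnn xx xnn xnn — and concatenate.

xxxxxxxxxxxxxxxnnxnnxxxnnxnnxxxxxxxnnxnnxxxnnxnn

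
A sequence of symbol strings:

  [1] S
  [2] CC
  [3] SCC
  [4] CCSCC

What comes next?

This is a Fibonacci-style word recurrence s(k) = s(k−2)·s(k−1): e.g. S·CC = SCC.
The next term joins SCC and CCSCC.

SCCCCSCC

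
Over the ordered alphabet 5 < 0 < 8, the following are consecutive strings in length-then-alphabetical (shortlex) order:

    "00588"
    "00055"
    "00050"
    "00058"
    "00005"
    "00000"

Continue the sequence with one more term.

00008

The successor of 00000 increments the rightmost position that isn't already 8 and resets every position after it to 5.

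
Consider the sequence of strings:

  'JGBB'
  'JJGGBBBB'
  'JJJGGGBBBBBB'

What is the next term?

JJJJGGGGBBBBBBBB

The n-th term is n J's then n G's then 2n B's (n = 1, 2, …).
At n = 4 the blocks have lengths 4, 4, 8.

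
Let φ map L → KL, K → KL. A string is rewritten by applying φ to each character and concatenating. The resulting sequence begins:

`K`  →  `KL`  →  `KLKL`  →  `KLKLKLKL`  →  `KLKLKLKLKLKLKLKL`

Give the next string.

KLKLKLKLKLKLKLKLKLKLKLKLKLKLKLKL

φ(KLKLKLKLKLKLKLKL) expands symbol-by-symbol to KL KL KL KL KL KL KL KL KL KL KL KL KL KL KL KL; joining the 16 pieces gives the next term.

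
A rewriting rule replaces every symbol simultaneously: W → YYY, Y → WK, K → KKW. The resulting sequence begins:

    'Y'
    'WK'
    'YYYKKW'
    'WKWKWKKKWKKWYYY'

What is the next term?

YYYKKWYYYKKWYYYKKWKKWKKWYYYKKWKKWYYYWKWKWK

Applying the rule to each of the 15 symbols of WKWKWKKKWKKWYYY gives the pieces YYY KKW YYY KKW YYY KKW KKW KKW YYY KKW KKW YYY WK WK WK, which concatenate to the answer.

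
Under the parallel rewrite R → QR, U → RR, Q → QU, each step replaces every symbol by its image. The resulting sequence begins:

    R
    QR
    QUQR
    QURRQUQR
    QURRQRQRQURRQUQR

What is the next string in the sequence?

φ(QURRQRQRQURRQUQR) expands symbol-by-symbol to QU RR QR QR QU QR QU QR QU RR QR QR QU RR QU QR; joining the 16 pieces gives the next term.

QURRQRQRQUQRQUQRQURRQRQRQURRQUQR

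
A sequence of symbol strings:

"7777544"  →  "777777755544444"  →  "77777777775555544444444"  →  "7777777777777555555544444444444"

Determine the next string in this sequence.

Each string has the form 7^{3n+1} 5^{2n-1} 4^{3n-1} (n = 1, 2, …).
At n = 5 the blocks have lengths 16, 9, 14.

777777777777777755555555544444444444444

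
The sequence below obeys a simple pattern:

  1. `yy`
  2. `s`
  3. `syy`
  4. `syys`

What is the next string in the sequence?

syyssyy

From term 3 onward, concatenate the last term with the second-to-last: s·yy = syy, syy·s = syys, …
So term 5 is syys·syy.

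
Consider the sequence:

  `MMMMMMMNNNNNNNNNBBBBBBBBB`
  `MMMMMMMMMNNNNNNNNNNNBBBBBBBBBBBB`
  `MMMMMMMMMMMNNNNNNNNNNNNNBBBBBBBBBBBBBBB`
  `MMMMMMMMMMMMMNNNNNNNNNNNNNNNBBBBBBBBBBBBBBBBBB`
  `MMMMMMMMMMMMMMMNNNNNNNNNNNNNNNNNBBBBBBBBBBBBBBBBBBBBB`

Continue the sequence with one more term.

Reading off run lengths: M runs 7, 9, 11, 13, 15; N runs 9, 11, 13, 15, 17; B runs 9, 12, 15, 18, 21 — each is linear in n, where the shown terms are n = 3, 4, 5, 6, 7.
At n = 8 the blocks have lengths 17, 19, 24.

MMMMMMMMMMMMMMMMMNNNNNNNNNNNNNNNNNNNBBBBBBBBBBBBBBBBBBBBBBBB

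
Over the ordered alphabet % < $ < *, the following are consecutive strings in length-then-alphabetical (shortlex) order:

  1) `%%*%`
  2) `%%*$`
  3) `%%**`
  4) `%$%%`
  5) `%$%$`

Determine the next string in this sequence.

%$%*

Treat %$%$ as a base-3 numeral over the given alphabet and add one, carrying through any trailing *'s.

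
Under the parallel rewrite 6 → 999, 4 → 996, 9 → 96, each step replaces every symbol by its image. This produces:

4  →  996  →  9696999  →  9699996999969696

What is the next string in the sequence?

Replace each of the 16 characters of 9699996999969696 in place — 96 999 96 96 96 96 999 96 96 96 96 999 96 999 96 999 — and concatenate.

9699996969696999969696969999699996999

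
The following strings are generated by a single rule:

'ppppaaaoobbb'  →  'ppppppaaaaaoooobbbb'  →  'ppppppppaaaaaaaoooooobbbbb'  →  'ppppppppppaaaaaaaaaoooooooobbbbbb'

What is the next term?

ppppppppppppaaaaaaaaaaaoooooooooobbbbbbb

The n-th term is 2n+2 p's then 2n+1 a's then 2n o's then n+2 b's (n = 1, 2, …).
For the next term, n = 5, so the run lengths are 12, 11, 10, 7.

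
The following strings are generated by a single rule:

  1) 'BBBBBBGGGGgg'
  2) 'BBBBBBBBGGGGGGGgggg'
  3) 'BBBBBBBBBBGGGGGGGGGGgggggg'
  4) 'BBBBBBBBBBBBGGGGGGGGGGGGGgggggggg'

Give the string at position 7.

BBBBBBBBBBBBBBBBBBGGGGGGGGGGGGGGGGGGGGGGgggggggggggggg

Each string has the form B^{2n+2} G^{3n-2} g^{2n-2}, where the shown terms are n = 2, 3, 4, 5.
For term 7, n = 8, so the run lengths are 18, 22, 14.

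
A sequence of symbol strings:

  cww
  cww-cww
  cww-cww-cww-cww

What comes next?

Each string is two copies of the previous one joined by '-'.
One more doubling of cww-cww-cww-cww gives the answer.

cww-cww-cww-cww-cww-cww-cww-cww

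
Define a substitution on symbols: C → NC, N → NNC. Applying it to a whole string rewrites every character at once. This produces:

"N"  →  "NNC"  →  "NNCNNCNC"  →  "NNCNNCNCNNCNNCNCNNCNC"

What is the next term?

Replace each of the 21 characters of NNCNNCNCNNCNNCNCNNCNC in place — NNC NNC NC NNC NNC NC NNC NC NNC NNC NC NNC NNC NC NNC NC NNC NNC NC NNC NC — and concatenate.

NNCNNCNCNNCNNCNCNNCNCNNCNNCNCNNCNNCNCNNCNCNNCNNCNCNNCNC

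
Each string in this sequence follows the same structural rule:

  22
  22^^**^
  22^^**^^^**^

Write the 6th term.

22^^**^^^**^^^**^^^**^^^**^

Each term is the previous one with ^^**^ appended.
From 22^^**^^^**^, 3 further steps: 22^^**^^^**^ → 22^^**^^^**^^^**^ → 22^^**^^^**^^^**^^^**^ → (answer).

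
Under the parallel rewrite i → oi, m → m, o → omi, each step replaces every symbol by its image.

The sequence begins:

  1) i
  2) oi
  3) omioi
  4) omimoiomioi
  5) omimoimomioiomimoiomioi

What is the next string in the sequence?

Rewriting the 23 symbols of omimoimomioiomimoiomioi one by one yields omi m oi m omi oi m omi m oi omi oi omi m oi m omi oi omi m oi omi oi; concatenated:

omimoimomioimomimoiomioiomimoimomioiomimoiomioi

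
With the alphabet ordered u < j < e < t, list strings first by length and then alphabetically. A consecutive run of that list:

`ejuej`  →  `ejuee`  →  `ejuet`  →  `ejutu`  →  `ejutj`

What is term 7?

Stepping forward 2 times from ejutj: ejutj → ejute, then the target.

ejutt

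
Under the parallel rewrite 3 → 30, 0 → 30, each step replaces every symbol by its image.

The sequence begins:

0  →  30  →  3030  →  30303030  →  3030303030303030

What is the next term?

Replace each of the 16 characters of 3030303030303030 in place — 30 30 30 30 30 30 30 30 30 30 30 30 30 30 30 30 — and concatenate.

30303030303030303030303030303030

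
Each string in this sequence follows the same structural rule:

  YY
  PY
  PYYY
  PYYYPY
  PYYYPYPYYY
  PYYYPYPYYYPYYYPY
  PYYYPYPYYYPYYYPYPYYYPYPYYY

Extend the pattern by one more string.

PYYYPYPYYYPYYYPYPYYYPYPYYYPYYYPYPYYYPYYYPY

From term 3 onward, concatenate the last term with the second-to-last: PY·YY = PYYY, PYYY·PY = PYYYPY, …
Continuing: PYYYPYPYYYPYYYPYPYYYPYPYYY · PYYYPYPYYYPYYYPY gives term 8.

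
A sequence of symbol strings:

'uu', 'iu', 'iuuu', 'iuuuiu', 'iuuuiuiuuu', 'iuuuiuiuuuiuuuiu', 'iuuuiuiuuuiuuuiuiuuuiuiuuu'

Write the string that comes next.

This is a Fibonacci-style word recurrence s(k) = s(k−1)·s(k−2): e.g. iu·uu = iuuu.
So term 8 is iuuuiuiuuuiuuuiuiuuuiuiuuu·iuuuiuiuuuiuuuiu.

iuuuiuiuuuiuuuiuiuuuiuiuuuiuuuiuiuuuiuuuiu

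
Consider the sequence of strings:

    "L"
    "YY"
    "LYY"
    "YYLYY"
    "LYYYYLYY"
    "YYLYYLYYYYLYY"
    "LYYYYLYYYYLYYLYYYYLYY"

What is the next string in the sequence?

Each term (from the third on) is the two preceding terms concatenated in order: term 3 = L·YY = LYY.
So term 8 is YYLYYLYYYYLYY·LYYYYLYYYYLYYLYYYYLYY.

YYLYYLYYYYLYYLYYYYLYYYYLYYLYYYYLYY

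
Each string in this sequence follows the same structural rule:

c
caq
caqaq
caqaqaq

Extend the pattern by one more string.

caqaqaqaq

Every step adds aq to the end: s(k+1) = s(k)·aq.
One more step from caqaqaq gives the answer.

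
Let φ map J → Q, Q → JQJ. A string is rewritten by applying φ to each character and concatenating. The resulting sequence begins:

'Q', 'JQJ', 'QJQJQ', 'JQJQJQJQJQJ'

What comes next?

Expanding JQJQJQJQJQJ: J→Q, Q→JQJ, J→Q, Q→JQJ, J→Q, Q→JQJ, J→Q, Q→JQJ, J→Q, Q→JQJ, J→Q. Concatenated: Q JQJ Q JQJ Q JQJ Q JQJ Q JQJ Q.

QJQJQJQJQJQJQJQJQJQJQ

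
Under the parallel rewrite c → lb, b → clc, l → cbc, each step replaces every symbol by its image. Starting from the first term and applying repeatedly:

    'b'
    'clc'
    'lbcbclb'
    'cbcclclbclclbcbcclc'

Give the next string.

φ(cbcclclbclclbcbcclc) expands symbol-by-symbol to lb clc lb lb cbc lb cbc clc lb cbc lb cbc clc lb clc lb lb cbc lb; joining the 19 pieces gives the next term.

lbclclblbcbclbcbcclclbcbclbcbcclclbclclblbcbclb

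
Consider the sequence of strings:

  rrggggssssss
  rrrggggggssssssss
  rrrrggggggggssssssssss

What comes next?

rrrrrggggggggggssssssssssss

Term n consists of n r's, followed by 2n g's, followed by 2n+2 s's, where the shown terms are n = 2, 3, 4.
Setting n = 5 gives 5, 10, 12 characters in each block.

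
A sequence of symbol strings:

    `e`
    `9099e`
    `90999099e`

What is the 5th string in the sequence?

9099909990999099e

The strings grow by a fixed prefix 9099 each time.
From 90999099e, 2 further steps: 90999099e → 909990999099e → (answer).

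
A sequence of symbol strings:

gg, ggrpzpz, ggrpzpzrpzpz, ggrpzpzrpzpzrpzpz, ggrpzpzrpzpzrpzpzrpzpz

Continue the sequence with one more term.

ggrpzpzrpzpzrpzpzrpzpzrpzpz

Each term is the previous one with rpzpz appended.
One more step from ggrpzpzrpzpzrpzpzrpzpz gives the answer.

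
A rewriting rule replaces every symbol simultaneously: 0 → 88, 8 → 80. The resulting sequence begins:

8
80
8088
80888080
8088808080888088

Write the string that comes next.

80888080808880888088808080888080

φ(8088808080888088) expands symbol-by-symbol to 80 88 80 80 80 88 80 88 80 88 80 80 80 88 80 80; joining the 16 pieces gives the next term.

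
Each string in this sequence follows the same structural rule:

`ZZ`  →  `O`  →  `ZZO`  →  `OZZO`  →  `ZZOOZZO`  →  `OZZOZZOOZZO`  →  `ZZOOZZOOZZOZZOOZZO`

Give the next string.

OZZOZZOOZZOZZOOZZOOZZOZZOOZZO

Each term (from the third on) is the two preceding terms concatenated in order: term 3 = ZZ·O = ZZO.
The next term joins OZZOZZOOZZO and ZZOOZZOOZZOZZOOZZO.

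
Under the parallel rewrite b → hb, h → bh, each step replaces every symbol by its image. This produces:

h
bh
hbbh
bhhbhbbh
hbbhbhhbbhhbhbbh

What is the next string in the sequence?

φ(hbbhbhhbbhhbhbbh) expands symbol-by-symbol to bh hb hb bh hb bh bh hb hb bh bh hb bh hb hb bh; joining the 16 pieces gives the next term.

bhhbhbbhhbbhbhhbhbbhbhhbbhhbhbbh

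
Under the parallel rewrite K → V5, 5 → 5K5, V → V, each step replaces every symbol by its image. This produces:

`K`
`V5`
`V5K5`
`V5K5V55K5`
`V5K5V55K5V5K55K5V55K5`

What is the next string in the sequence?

Rewriting the 21 symbols of V5K5V55K5V5K55K5V55K5 one by one yields V 5K5 V5 5K5 V 5K5 5K5 V5 5K5 V 5K5 V5 5K5 5K5 V5 5K5 V 5K5 5K5 V5 5K5; concatenated:

V5K5V55K5V5K55K5V55K5V5K5V55K55K5V55K5V5K55K5V55K5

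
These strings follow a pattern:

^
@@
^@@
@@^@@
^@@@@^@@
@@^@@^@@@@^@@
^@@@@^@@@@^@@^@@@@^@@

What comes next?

@@^@@^@@@@^@@^@@@@^@@@@^@@^@@@@^@@

This is a Fibonacci-style word recurrence s(k) = s(k−2)·s(k−1): e.g. ^·@@ = ^@@.
So term 8 is @@^@@^@@@@^@@·^@@@@^@@@@^@@^@@@@^@@.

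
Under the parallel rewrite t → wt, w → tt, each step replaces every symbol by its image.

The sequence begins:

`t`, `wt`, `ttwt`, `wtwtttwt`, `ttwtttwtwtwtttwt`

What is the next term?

φ(ttwtttwtwtwtttwt) expands symbol-by-symbol to wt wt tt wt wt wt tt wt tt wt tt wt wt wt tt wt; joining the 16 pieces gives the next term.

wtwtttwtwtwtttwtttwtttwtwtwtttwt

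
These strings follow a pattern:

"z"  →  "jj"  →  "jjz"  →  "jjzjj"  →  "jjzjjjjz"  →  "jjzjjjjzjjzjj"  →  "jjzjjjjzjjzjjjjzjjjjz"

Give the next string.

From term 3 onward, concatenate the last term with the second-to-last: jj·z = jjz, jjz·jj = jjzjj, …
Continuing: jjzjjjjzjjzjjjjzjjjjz · jjzjjjjzjjzjj gives term 8.

jjzjjjjzjjzjjjjzjjjjzjjzjjjjzjjzjj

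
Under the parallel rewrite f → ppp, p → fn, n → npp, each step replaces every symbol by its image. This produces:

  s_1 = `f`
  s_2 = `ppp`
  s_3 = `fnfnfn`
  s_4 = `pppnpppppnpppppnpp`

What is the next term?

φ(pppnpppppnpppppnpp) expands symbol-by-symbol to fn fn fn npp fn fn fn fn fn npp fn fn fn fn fn npp fn fn; joining the 18 pieces gives the next term.

fnfnfnnppfnfnfnfnfnnppfnfnfnfnfnnppfnfn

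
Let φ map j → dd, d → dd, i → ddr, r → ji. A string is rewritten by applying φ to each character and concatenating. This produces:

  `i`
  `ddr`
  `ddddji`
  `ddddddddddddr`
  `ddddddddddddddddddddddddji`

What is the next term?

Applying the rule to each of the 26 symbols of ddddddddddddddddddddddddji gives the pieces dd dd dd dd dd dd dd dd dd dd dd dd dd dd dd dd dd dd dd dd dd dd dd dd dd ddr, which concatenate to the answer.

ddddddddddddddddddddddddddddddddddddddddddddddddddddr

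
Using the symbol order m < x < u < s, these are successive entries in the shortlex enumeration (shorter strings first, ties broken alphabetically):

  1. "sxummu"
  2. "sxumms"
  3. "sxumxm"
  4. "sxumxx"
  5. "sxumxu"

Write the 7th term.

sxumum

Advancing 2 positions from sxumxu through sxumxu → sxumxs reaches term 7.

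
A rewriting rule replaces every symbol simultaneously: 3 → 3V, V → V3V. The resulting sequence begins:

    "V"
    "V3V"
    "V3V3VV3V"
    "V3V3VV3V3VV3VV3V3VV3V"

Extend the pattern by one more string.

Applying the rule to each of the 21 symbols of V3V3VV3V3VV3VV3V3VV3V gives the pieces V3V 3V V3V 3V V3V V3V 3V V3V 3V V3V V3V 3V V3V V3V 3V V3V 3V V3V V3V 3V V3V, which concatenate to the answer.

V3V3VV3V3VV3VV3V3VV3V3VV3VV3V3VV3VV3V3VV3V3VV3VV3V3VV3V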